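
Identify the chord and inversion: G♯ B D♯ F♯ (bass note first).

The pitch classes G#, B, D#, F# arrange in thirds as G#–B–D#–F#: a G# minor seventh chord.
G# is the root of G# minor seventh; root in the bass means root position (figured bass 7).

G# minor seventh, root position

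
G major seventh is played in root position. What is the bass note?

In root position the root is lowest. For G major seventh (G–B–D–F#) that is G.

G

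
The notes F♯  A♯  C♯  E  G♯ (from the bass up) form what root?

F#

F#, A#, C#, E, G# are the tones of an F# dominant ninth chord (F#–A#–C#–E–G#), making F# the root.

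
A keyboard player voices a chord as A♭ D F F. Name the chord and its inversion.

The pitch classes Ab, D, F arrange in thirds as D–F–Ab: a D diminished triad.
With the fifth (Ab) in the bass, the chord is in second inversion (figured bass 6/4).

D diminished, second inversion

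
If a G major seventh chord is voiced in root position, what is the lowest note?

In root position the root is lowest. For G major seventh (G–B–D–F#) that is G.

G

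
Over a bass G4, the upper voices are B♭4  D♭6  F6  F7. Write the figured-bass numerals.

7

The notes G, Bb, Db, F stack in thirds as G–Bb–Db–F — a G half-diminished seventh chord. The bass G is the root, so this is root position: figured 7.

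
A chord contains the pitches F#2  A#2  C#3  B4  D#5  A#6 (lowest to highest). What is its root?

Reordering F#, A#, C#, B, D# into stacked thirds gives B–D#–F#–A#–C#; the bottom of that stack, B, is the root.

B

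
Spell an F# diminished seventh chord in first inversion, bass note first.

F# diminished seventh is F#–A–C–Eb. First inversion puts the third (A) in the bass, with the remaining tones above: A, C, Eb, F#.

A, C, Eb, F#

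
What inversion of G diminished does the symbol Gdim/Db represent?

second inversion

Gdim/Db means G diminished with Db in the bass. Db is the fifth of G diminished (G–Bb–Db), so this is second inversion.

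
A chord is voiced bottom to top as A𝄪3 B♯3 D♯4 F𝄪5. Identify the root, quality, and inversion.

B# minor-major seventh, third inversion

Reducing to letter names: A##, B#, D#, F##. These stack in thirds as B#–D#–F##–A## — a B# minor-major seventh chord.
A## is the seventh of B# minor-major seventh; seventh in the bass means third inversion (figured bass 4/2).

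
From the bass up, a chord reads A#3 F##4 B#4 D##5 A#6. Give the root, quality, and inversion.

The pitch classes A#, F##, B#, D## arrange in thirds as B#–D##–F##–A#: a B# dominant seventh chord.
The lowest note is A#, the seventh of the chord, so this is third inversion (figured bass 4/2).

B# dominant seventh, third inversion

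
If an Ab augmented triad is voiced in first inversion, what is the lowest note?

Ab augmented is Ab–C–E. First inversion places the third in the bass: C.

C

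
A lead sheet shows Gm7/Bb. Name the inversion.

first inversion

Gm7/Bb means G minor seventh with Bb in the bass. Bb is the third of G minor seventh (G–Bb–D–F), so this is first inversion.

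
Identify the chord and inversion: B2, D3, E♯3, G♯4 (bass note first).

The pitch classes B, D, E#, G# arrange in thirds as E#–G#–B–D: an E# diminished seventh chord.
B is the fifth of E# diminished seventh; fifth in the bass means second inversion (figured bass 4/3).

E# diminished seventh, second inversion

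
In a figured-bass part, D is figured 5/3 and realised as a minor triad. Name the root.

D

The figures 5/3 mean the root of the chord is in the bass. If D is the root of a minor triad, the root is D (chord tones D–F–A).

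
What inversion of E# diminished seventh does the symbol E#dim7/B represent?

E#dim7/B means E# diminished seventh with B in the bass. B is the fifth of E# diminished seventh (E#–G#–B–D), so this is second inversion.

second inversion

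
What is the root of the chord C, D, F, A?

D

The distinct letter names are C, D, F, A. Arranged as a stack of thirds they read D–F–A–C, so D is the root (a D minor seventh chord).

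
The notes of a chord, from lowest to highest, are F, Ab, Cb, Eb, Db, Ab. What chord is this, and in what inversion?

Db dominant ninth, first inversion

Reducing to letter names: F, Ab, Cb, Eb, Db. These stack in thirds as Db–F–Ab–Cb–Eb — a Db dominant ninth chord.
The lowest note is F, the third of the chord, so this is first inversion.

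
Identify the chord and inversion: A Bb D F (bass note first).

Bb major seventh, third inversion

Reducing to letter names: A, Bb, D, F. These stack in thirds as Bb–D–F–A — a Bb major seventh chord.
The lowest note is A, the seventh of the chord, so this is third inversion (figured bass 4/2).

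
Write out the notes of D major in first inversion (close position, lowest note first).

F#, A, D

Spelling D major: D–F#–A. In first inversion the third is bass, giving F#, A, D from the bottom.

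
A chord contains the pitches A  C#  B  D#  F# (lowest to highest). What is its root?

The distinct letter names are A, C#, B, D#, F#. Arranged as a stack of thirds they read B–D#–F#–A–C#, so B is the root (a B dominant ninth chord).

B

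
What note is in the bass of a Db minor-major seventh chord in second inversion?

Ab

The fifth of Db minor-major seventh (Db–Fb–Ab–C) is Ab; that is the bass in second inversion.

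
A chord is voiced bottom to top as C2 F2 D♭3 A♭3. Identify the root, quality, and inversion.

The distinct note names are C, F, Db, Ab. Stacked in thirds they read Db–F–Ab–C, which is a major seventh chord on Db.
C is the seventh of Db major seventh; seventh in the bass means third inversion (figured bass 4/2).

Db major seventh, third inversion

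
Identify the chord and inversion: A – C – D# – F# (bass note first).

D# diminished seventh, second inversion

The distinct note names are A, C, D#, F#. Stacked in thirds they read D#–F#–A–C, which is a diminished seventh chord on D#.
With the fifth (A) in the bass, the chord is in second inversion (figured bass 4/3).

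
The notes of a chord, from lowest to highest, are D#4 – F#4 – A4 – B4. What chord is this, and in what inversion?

B dominant seventh, first inversion

Reducing to letter names: D#, F#, A, B. These stack in thirds as B–D#–F#–A — a B dominant seventh chord.
The lowest note is D#, the third of the chord, so this is first inversion (figured bass 6/5).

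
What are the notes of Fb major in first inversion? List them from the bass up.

Fb major is Fb–Ab–Cb. First inversion puts the third (Ab) in the bass, with the remaining tones above: Ab, Cb, Fb.

Ab, Cb, Fb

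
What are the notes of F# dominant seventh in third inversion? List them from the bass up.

The chord tones are F#–A#–C#–E. With the seventh (E) lowest for third inversion: E, F#, A#, C#.

E, F#, A#, C#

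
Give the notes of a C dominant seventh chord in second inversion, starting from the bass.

G, Bb, C, E

The chord tones are C–E–G–Bb. With the fifth (G) lowest for second inversion: G, Bb, C, E.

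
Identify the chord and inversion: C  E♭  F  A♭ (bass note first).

F minor seventh, second inversion

The distinct note names are C, Eb, F, Ab. Stacked in thirds they read F–Ab–C–Eb, which is a minor seventh chord on F.
The lowest note is C, the fifth of the chord, so this is second inversion (figured bass 4/3).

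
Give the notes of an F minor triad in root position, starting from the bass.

F, Ab, C

Spelling F minor: F–Ab–C. In root position the root is bass, giving F, Ab, C from the bottom.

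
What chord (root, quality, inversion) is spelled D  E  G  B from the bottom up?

The distinct note names are D, E, G, B. Stacked in thirds they read E–G–B–D, which is a minor seventh chord on E.
With the seventh (D) in the bass, the chord is in third inversion (figured bass 4/2).

E minor seventh, third inversion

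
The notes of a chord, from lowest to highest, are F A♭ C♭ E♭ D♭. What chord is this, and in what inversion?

The distinct note names are F, Ab, Cb, Eb, Db. Stacked in thirds they read Db–F–Ab–Cb–Eb, which is a dominant ninth chord on Db.
With the third (F) in the bass, the chord is in first inversion.

Db dominant ninth, first inversion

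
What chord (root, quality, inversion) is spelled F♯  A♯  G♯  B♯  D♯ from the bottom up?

Reducing to letter names: F#, A#, G#, B#, D#. These stack in thirds as G#–B#–D#–F#–A# — a G# dominant ninth chord.
The lowest note is F#, the seventh of the chord, so this is third inversion.

G# dominant ninth, third inversion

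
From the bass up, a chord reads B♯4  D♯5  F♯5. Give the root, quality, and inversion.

B# diminished, root position

The pitch classes B#, D#, F# arrange in thirds as B#–D#–F#: a B# diminished triad.
The lowest note is B#, the root of the chord, so this is root position (figured bass 5/3).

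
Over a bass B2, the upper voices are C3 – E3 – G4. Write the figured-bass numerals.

4/2

The notes B, C, E, G stack in thirds as C–E–G–B — a C major seventh chord. The bass B is the seventh, so this is third inversion: figured 4/2.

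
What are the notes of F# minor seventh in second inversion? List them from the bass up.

C#, E, F#, A

F# minor seventh is F#–A–C#–E. Second inversion puts the fifth (C#) in the bass, with the remaining tones above: C#, E, F#, A.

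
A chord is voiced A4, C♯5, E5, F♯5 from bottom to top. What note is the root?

F#

Reordering A, C#, E, F# into stacked thirds gives F#–A–C#–E; the bottom of that stack, F#, is the root.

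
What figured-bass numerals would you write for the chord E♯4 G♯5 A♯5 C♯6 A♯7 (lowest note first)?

4/3

The notes E#, G#, A#, C# stack in thirds as A#–C#–E#–G# — an A# minor seventh chord. The bass E# is the fifth, so this is second inversion: figured 4/3.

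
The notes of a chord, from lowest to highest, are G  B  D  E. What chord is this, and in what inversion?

The distinct note names are G, B, D, E. Stacked in thirds they read E–G–B–D, which is a minor seventh chord on E.
G is the third of E minor seventh; third in the bass means first inversion (figured bass 6/5).

E minor seventh, first inversion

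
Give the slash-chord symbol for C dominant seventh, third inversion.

Third inversion of C dominant seventh has the seventh (Bb) in the bass. As a slash chord: C7/Bb.

C7/Bb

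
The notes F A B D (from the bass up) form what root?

B

Reordering F, A, B, D into stacked thirds gives B–D–F–A; the bottom of that stack, B, is the root.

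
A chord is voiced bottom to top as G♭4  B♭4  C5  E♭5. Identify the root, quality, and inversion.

C half-diminished seventh, second inversion

The distinct note names are Gb, Bb, C, Eb. Stacked in thirds they read C–Eb–Gb–Bb, which is a half-diminished seventh chord on C.
With the fifth (Gb) in the bass, the chord is in second inversion (figured bass 4/3).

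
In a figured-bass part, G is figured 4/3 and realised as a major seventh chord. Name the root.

The figures 4/3 mean the fifth of the chord is in the bass. If G is the fifth of a major seventh chord, the root is C (chord tones C–E–G–B).

C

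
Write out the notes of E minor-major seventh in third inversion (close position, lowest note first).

D#, E, G, B

E minor-major seventh is E–G–B–D#. Third inversion puts the seventh (D#) in the bass, with the remaining tones above: D#, E, G, B.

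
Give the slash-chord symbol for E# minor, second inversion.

E#m/B#

Second inversion of E# minor has the fifth (B#) in the bass. As a slash chord: E#m/B#.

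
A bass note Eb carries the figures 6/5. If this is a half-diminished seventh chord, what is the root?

C

The figures 6/5 mean the third of the chord is in the bass. If Eb is the third of a half-diminished seventh chord, the root is C (chord tones C–Eb–Gb–Bb).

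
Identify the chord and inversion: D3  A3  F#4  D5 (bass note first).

The pitch classes D, A, F# arrange in thirds as D–F#–A: a D major triad.
The lowest note is D, the root of the chord, so this is root position (figured bass 5/3).

D major, root position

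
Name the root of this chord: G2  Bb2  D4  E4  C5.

C

Reordering G, Bb, D, E, C into stacked thirds gives C–E–G–Bb–D; the bottom of that stack, C, is the root.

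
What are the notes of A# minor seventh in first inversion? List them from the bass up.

Spelling A# minor seventh: A#–C#–E#–G#. In first inversion the third is bass, giving C#, E#, G#, A# from the bottom.

C#, E#, G#, A#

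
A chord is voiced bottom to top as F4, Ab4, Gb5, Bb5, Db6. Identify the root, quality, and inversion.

Gb major ninth, third inversion

The distinct note names are F, Ab, Gb, Bb, Db. Stacked in thirds they read Gb–Bb–Db–F–Ab, which is a major ninth chord on Gb.
The lowest note is F, the seventh of the chord, so this is third inversion.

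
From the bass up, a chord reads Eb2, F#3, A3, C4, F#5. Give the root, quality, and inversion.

Reducing to letter names: Eb, F#, A, C. These stack in thirds as F#–A–C–Eb — an F# diminished seventh chord.
The lowest note is Eb, the seventh of the chord, so this is third inversion (figured bass 4/2).

F# diminished seventh, third inversion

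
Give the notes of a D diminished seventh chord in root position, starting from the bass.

D, F, Ab, Cb

Spelling D diminished seventh: D–F–Ab–Cb. In root position the root is bass, giving D, F, Ab, Cb from the bottom.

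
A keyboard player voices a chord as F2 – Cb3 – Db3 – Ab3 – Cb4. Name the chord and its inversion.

The pitch classes F, Cb, Db, Ab arrange in thirds as Db–F–Ab–Cb: a Db dominant seventh chord.
The lowest note is F, the third of the chord, so this is first inversion (figured bass 6/5).

Db dominant seventh, first inversion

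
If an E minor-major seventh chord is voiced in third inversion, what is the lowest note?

In third inversion the seventh is lowest. For E minor-major seventh (E–G–B–D#) that is D#.

D#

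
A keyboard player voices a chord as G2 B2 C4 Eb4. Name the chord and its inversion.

The pitch classes G, B, C, Eb arrange in thirds as C–Eb–G–B: a C minor-major seventh chord.
With the fifth (G) in the bass, the chord is in second inversion (figured bass 4/3).

C minor-major seventh, second inversion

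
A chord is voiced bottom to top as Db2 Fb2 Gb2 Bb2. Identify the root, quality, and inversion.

Reducing to letter names: Db, Fb, Gb, Bb. These stack in thirds as Gb–Bb–Db–Fb — a Gb dominant seventh chord.
With the fifth (Db) in the bass, the chord is in second inversion (figured bass 4/3).

Gb dominant seventh, second inversion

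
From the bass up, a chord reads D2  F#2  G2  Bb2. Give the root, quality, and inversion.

G minor-major seventh, second inversion

Reducing to letter names: D, F#, G, Bb. These stack in thirds as G–Bb–D–F# — a G minor-major seventh chord.
With the fifth (D) in the bass, the chord is in second inversion (figured bass 4/3).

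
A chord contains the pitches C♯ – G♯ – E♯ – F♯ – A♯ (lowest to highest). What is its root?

F#

C#, G#, E#, F#, A# are the tones of an F# major ninth chord (F#–A#–C#–E#–G#), making F# the root.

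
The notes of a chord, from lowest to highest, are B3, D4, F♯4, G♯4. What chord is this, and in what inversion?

The pitch classes B, D, F#, G# arrange in thirds as G#–B–D–F#: a G# half-diminished seventh chord.
With the third (B) in the bass, the chord is in first inversion (figured bass 6/5).

G# half-diminished seventh, first inversion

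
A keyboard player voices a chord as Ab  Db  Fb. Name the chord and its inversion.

The pitch classes Ab, Db, Fb arrange in thirds as Db–Fb–Ab: a Db minor triad.
Ab is the fifth of Db minor; fifth in the bass means second inversion (figured bass 6/4).

Db minor, second inversion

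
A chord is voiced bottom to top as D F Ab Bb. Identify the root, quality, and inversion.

The pitch classes D, F, Ab, Bb arrange in thirds as Bb–D–F–Ab: a Bb dominant seventh chord.
The lowest note is D, the third of the chord, so this is first inversion (figured bass 6/5).

Bb dominant seventh, first inversion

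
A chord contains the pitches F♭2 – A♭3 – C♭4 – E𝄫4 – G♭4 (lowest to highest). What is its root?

Fb

Reordering Fb, Ab, Cb, Ebb, Gb into stacked thirds gives Fb–Ab–Cb–Ebb–Gb; the bottom of that stack, Fb, is the root.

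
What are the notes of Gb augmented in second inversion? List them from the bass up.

The chord tones are Gb–Bb–D. With the fifth (D) lowest for second inversion: D, Gb, Bb.

D, Gb, Bb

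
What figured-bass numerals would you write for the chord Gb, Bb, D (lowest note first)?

The notes Gb, Bb, D stack in thirds as Gb–Bb–D — a Gb augmented triad. The bass Gb is the root, so this is root position: figured 5/3.

5/3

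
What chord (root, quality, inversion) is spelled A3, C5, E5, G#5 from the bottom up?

The distinct note names are A, C, E, G#. Stacked in thirds they read A–C–E–G#, which is a minor-major seventh chord on A.
The lowest note is A, the root of the chord, so this is root position (figured bass 7).

A minor-major seventh, root position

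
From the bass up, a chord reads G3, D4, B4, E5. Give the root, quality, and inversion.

E minor seventh, first inversion

The pitch classes G, D, B, E arrange in thirds as E–G–B–D: an E minor seventh chord.
G is the third of E minor seventh; third in the bass means first inversion (figured bass 6/5).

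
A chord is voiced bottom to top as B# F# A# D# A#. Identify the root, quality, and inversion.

The pitch classes B#, F#, A#, D# arrange in thirds as B#–D#–F#–A#: a B# half-diminished seventh chord.
B# is the root of B# half-diminished seventh; root in the bass means root position (figured bass 7).

B# half-diminished seventh, root position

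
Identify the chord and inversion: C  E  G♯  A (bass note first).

A minor-major seventh, first inversion

The pitch classes C, E, G#, A arrange in thirds as A–C–E–G#: an A minor-major seventh chord.
C is the third of A minor-major seventh; third in the bass means first inversion (figured bass 6/5).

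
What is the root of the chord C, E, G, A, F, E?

F

Reordering C, E, G, A, F into stacked thirds gives F–A–C–E–G; the bottom of that stack, F, is the root.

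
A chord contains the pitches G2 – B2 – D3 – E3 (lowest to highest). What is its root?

E

G, B, D, E are the tones of an E minor seventh chord (E–G–B–D), making E the root.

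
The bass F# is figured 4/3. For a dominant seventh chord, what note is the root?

The figures 4/3 mean the fifth of the chord is in the bass. If F# is the fifth of a dominant seventh chord, the root is B (chord tones B–D#–F#–A).

B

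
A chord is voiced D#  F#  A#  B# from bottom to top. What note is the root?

B#

Reordering D#, F#, A#, B# into stacked thirds gives B#–D#–F#–A#; the bottom of that stack, B#, is the root.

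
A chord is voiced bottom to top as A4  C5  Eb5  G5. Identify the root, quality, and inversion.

A half-diminished seventh, root position

The pitch classes A, C, Eb, G arrange in thirds as A–C–Eb–G: an A half-diminished seventh chord.
The lowest note is A, the root of the chord, so this is root position (figured bass 7).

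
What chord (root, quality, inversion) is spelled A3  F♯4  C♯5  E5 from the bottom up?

F# minor seventh, first inversion

The pitch classes A, F#, C#, E arrange in thirds as F#–A–C#–E: an F# minor seventh chord.
A is the third of F# minor seventh; third in the bass means first inversion (figured bass 6/5).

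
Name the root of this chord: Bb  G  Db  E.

Reordering Bb, G, Db, E into stacked thirds gives E–G–Bb–Db; the bottom of that stack, E, is the root.

E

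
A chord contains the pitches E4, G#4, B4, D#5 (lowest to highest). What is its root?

E

The distinct letter names are E, G#, B, D#. Arranged as a stack of thirds they read E–G#–B–D#, so E is the root (an E major seventh chord).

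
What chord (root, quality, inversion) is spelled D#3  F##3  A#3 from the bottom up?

D# major, root position

The pitch classes D#, F##, A# arrange in thirds as D#–F##–A#: a D# major triad.
With the root (D#) in the bass, the chord is in root position (figured bass 5/3).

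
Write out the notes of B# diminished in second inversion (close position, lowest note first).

Spelling B# diminished: B#–D#–F#. In second inversion the fifth is bass, giving F#, B#, D# from the bottom.

F#, B#, D#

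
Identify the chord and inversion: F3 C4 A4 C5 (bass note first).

F major, root position

The pitch classes F, C, A arrange in thirds as F–A–C: an F major triad.
F is the root of F major; root in the bass means root position (figured bass 5/3).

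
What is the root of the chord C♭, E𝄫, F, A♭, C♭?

F

The distinct letter names are Cb, Ebb, F, Ab. Arranged as a stack of thirds they read F–Ab–Cb–Ebb, so F is the root (an F diminished seventh chord).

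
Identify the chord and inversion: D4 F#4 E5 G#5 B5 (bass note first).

The pitch classes D, F#, E, G#, B arrange in thirds as E–G#–B–D–F#: an E dominant ninth chord.
With the seventh (D) in the bass, the chord is in third inversion.

E dominant ninth, third inversion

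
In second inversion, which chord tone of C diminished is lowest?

In second inversion the fifth is lowest. For C diminished (C–Eb–Gb) that is Gb.

Gb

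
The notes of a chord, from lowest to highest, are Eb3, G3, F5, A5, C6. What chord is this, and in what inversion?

F dominant ninth, third inversion

The distinct note names are Eb, G, F, A, C. Stacked in thirds they read F–A–C–Eb–G, which is a dominant ninth chord on F.
With the seventh (Eb) in the bass, the chord is in third inversion.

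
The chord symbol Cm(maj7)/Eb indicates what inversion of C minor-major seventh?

first inversion

Cm(maj7)/Eb means C minor-major seventh with Eb in the bass. Eb is the third of C minor-major seventh (C–Eb–G–B), so this is first inversion.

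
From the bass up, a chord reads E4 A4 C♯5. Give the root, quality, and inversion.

A major, second inversion

Reducing to letter names: E, A, C#. These stack in thirds as A–C#–E — an A major triad.
E is the fifth of A major; fifth in the bass means second inversion (figured bass 6/4).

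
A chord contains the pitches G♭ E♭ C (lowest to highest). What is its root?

C

The distinct letter names are Gb, Eb, C. Arranged as a stack of thirds they read C–Eb–Gb, so C is the root (a C diminished triad).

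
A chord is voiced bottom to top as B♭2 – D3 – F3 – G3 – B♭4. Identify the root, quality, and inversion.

The distinct note names are Bb, D, F, G. Stacked in thirds they read G–Bb–D–F, which is a minor seventh chord on G.
The lowest note is Bb, the third of the chord, so this is first inversion (figured bass 6/5).

G minor seventh, first inversion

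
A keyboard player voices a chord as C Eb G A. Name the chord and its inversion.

A half-diminished seventh, first inversion

The distinct note names are C, Eb, G, A. Stacked in thirds they read A–C–Eb–G, which is a half-diminished seventh chord on A.
C is the third of A half-diminished seventh; third in the bass means first inversion (figured bass 6/5).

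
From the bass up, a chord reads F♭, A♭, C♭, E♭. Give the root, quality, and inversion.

Reducing to letter names: Fb, Ab, Cb, Eb. These stack in thirds as Fb–Ab–Cb–Eb — an Fb major seventh chord.
With the root (Fb) in the bass, the chord is in root position (figured bass 7).

Fb major seventh, root position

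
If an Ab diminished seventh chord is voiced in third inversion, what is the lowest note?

The seventh of Ab diminished seventh (Ab–Cb–Ebb–Gbb) is Gbb; that is the bass in third inversion.

Gbb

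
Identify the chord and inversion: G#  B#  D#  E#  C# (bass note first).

C# major ninth, second inversion

Reducing to letter names: G#, B#, D#, E#, C#. These stack in thirds as C#–E#–G#–B#–D# — a C# major ninth chord.
With the fifth (G#) in the bass, the chord is in second inversion.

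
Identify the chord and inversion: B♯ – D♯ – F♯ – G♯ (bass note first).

Reducing to letter names: B#, D#, F#, G#. These stack in thirds as G#–B#–D#–F# — a G# dominant seventh chord.
B# is the third of G# dominant seventh; third in the bass means first inversion (figured bass 6/5).

G# dominant seventh, first inversion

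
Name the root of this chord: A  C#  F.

A, C#, F are the tones of an F augmented triad (F–A–C#), making F the root.

F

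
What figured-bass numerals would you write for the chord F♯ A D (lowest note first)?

The notes F#, A, D stack in thirds as D–F#–A — a D major triad. The bass F# is the third, so this is first inversion: figured 6.

6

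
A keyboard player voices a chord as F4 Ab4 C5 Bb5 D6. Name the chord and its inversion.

The pitch classes F, Ab, C, Bb, D arrange in thirds as Bb–D–F–Ab–C: a Bb dominant ninth chord.
F is the fifth of Bb dominant ninth; fifth in the bass means second inversion.

Bb dominant ninth, second inversion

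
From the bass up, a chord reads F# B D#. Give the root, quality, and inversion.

B major, second inversion

The distinct note names are F#, B, D#. Stacked in thirds they read B–D#–F#, which is a major triad on B.
The lowest note is F#, the fifth of the chord, so this is second inversion (figured bass 6/4).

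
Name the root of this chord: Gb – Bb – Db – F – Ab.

Gb

The distinct letter names are Gb, Bb, Db, F, Ab. Arranged as a stack of thirds they read Gb–Bb–Db–F–Ab, so Gb is the root (a Gb major ninth chord).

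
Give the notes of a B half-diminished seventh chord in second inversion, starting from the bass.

The chord tones are B–D–F–A. With the fifth (F) lowest for second inversion: F, A, B, D.

F, A, B, D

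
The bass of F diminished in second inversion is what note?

Cb

In second inversion the fifth is lowest. For F diminished (F–Ab–Cb) that is Cb.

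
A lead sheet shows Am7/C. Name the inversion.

first inversion

Am7/C means A minor seventh with C in the bass. C is the third of A minor seventh (A–C–E–G), so this is first inversion.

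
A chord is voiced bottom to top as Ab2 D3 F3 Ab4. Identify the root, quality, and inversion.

D diminished, second inversion

The distinct note names are Ab, D, F. Stacked in thirds they read D–F–Ab, which is a diminished triad on D.
With the fifth (Ab) in the bass, the chord is in second inversion (figured bass 6/4).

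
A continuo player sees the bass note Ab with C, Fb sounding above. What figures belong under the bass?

The notes Ab, C, Fb stack in thirds as Fb–Ab–C — an Fb augmented triad. The bass Ab is the third, so this is first inversion: figured 6.

6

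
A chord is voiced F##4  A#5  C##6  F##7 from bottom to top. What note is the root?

F##, A#, C## are the tones of an F## minor triad (F##–A#–C##), making F## the root.

F##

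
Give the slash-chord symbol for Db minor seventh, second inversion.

Second inversion of Db minor seventh has the fifth (Ab) in the bass. As a slash chord: Dbm7/Ab.

Dbm7/Ab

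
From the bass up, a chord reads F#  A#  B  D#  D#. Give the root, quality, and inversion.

Reducing to letter names: F#, A#, B, D#. These stack in thirds as B–D#–F#–A# — a B major seventh chord.
With the fifth (F#) in the bass, the chord is in second inversion (figured bass 4/3).

B major seventh, second inversion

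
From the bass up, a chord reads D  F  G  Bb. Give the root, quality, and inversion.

G minor seventh, second inversion

The distinct note names are D, F, G, Bb. Stacked in thirds they read G–Bb–D–F, which is a minor seventh chord on G.
With the fifth (D) in the bass, the chord is in second inversion (figured bass 4/3).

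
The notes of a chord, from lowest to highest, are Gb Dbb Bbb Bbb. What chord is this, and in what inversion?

The distinct note names are Gb, Dbb, Bbb. Stacked in thirds they read Gb–Bbb–Dbb, which is a diminished triad on Gb.
With the root (Gb) in the bass, the chord is in root position (figured bass 5/3).

Gb diminished, root position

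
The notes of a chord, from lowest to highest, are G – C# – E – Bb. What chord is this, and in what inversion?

C# diminished seventh, second inversion

Reducing to letter names: G, C#, E, Bb. These stack in thirds as C#–E–G–Bb — a C# diminished seventh chord.
The lowest note is G, the fifth of the chord, so this is second inversion (figured bass 4/3).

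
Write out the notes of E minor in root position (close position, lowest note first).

E, G, B

The chord tones are E–G–B. With the root (E) lowest for root position: E, G, B.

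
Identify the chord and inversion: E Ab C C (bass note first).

Ab augmented, second inversion

The pitch classes E, Ab, C arrange in thirds as Ab–C–E: an Ab augmented triad.
E is the fifth of Ab augmented; fifth in the bass means second inversion (figured bass 6/4).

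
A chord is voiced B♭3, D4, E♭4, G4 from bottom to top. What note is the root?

Reordering Bb, D, Eb, G into stacked thirds gives Eb–G–Bb–D; the bottom of that stack, Eb, is the root.

Eb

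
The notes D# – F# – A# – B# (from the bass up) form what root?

B#

The distinct letter names are D#, F#, A#, B#. Arranged as a stack of thirds they read B#–D#–F#–A#, so B# is the root (a B# half-diminished seventh chord).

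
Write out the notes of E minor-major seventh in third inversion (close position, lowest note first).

Spelling E minor-major seventh: E–G–B–D#. In third inversion the seventh is bass, giving D#, E, G, B from the bottom.

D#, E, G, B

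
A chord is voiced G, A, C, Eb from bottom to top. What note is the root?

The distinct letter names are G, A, C, Eb. Arranged as a stack of thirds they read A–C–Eb–G, so A is the root (an A half-diminished seventh chord).

A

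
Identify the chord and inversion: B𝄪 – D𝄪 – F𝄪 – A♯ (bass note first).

Reducing to letter names: B##, D##, F##, A#. These stack in thirds as B##–D##–F##–A# — a B## diminished seventh chord.
With the root (B##) in the bass, the chord is in root position (figured bass 7).

B## diminished seventh, root position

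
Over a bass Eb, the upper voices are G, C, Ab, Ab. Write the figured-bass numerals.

4/3

The notes Eb, G, C, Ab stack in thirds as Ab–C–Eb–G — an Ab major seventh chord. The bass Eb is the fifth, so this is second inversion: figured 4/3.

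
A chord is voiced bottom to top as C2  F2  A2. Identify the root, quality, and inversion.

F major, second inversion

The pitch classes C, F, A arrange in thirds as F–A–C: an F major triad.
C is the fifth of F major; fifth in the bass means second inversion (figured bass 6/4).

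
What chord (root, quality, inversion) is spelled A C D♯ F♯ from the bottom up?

D# diminished seventh, second inversion

The distinct note names are A, C, D#, F#. Stacked in thirds they read D#–F#–A–C, which is a diminished seventh chord on D#.
The lowest note is A, the fifth of the chord, so this is second inversion (figured bass 4/3).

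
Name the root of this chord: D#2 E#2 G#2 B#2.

E#

The distinct letter names are D#, E#, G#, B#. Arranged as a stack of thirds they read E#–G#–B#–D#, so E# is the root (an E# minor seventh chord).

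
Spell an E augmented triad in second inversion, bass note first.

B#, E, G#

Spelling E augmented: E–G#–B#. In second inversion the fifth is bass, giving B#, E, G# from the bottom.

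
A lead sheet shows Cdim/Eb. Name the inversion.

Cdim/Eb means C diminished with Eb in the bass. Eb is the third of C diminished (C–Eb–Gb), so this is first inversion.

first inversion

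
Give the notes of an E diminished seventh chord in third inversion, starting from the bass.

Spelling E diminished seventh: E–G–Bb–Db. In third inversion the seventh is bass, giving Db, E, G, Bb from the bottom.

Db, E, G, Bb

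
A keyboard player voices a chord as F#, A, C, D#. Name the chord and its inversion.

The distinct note names are F#, A, C, D#. Stacked in thirds they read D#–F#–A–C, which is a diminished seventh chord on D#.
F# is the third of D# diminished seventh; third in the bass means first inversion (figured bass 6/5).

D# diminished seventh, first inversion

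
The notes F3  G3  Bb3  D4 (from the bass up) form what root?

G

Reordering F, G, Bb, D into stacked thirds gives G–Bb–D–F; the bottom of that stack, G, is the root.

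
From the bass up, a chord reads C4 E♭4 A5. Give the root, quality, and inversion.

A diminished, first inversion

The pitch classes C, Eb, A arrange in thirds as A–C–Eb: an A diminished triad.
With the third (C) in the bass, the chord is in first inversion (figured bass 6).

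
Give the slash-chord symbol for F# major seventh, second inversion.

Second inversion of F# major seventh has the fifth (C#) in the bass. As a slash chord: F#maj7/C#.

F#maj7/C#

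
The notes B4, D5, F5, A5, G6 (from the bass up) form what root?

Reordering B, D, F, A, G into stacked thirds gives G–B–D–F–A; the bottom of that stack, G, is the root.

G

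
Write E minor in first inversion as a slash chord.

First inversion of E minor has the third (G) in the bass. As a slash chord: Em/G.

Em/G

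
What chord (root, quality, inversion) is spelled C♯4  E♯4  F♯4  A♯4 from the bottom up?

Reducing to letter names: C#, E#, F#, A#. These stack in thirds as F#–A#–C#–E# — an F# major seventh chord.
C# is the fifth of F# major seventh; fifth in the bass means second inversion (figured bass 4/3).

F# major seventh, second inversion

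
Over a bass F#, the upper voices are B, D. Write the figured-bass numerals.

6/4

The notes F#, B, D stack in thirds as B–D–F# — a B minor triad. The bass F# is the fifth, so this is second inversion: figured 6/4.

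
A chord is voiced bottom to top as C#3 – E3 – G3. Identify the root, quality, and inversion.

The pitch classes C#, E, G arrange in thirds as C#–E–G: a C# diminished triad.
C# is the root of C# diminished; root in the bass means root position (figured bass 5/3).

C# diminished, root position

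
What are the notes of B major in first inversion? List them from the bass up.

D#, F#, B

The chord tones are B–D#–F#. With the third (D#) lowest for first inversion: D#, F#, B.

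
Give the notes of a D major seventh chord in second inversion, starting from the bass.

A, C#, D, F#

D major seventh is D–F#–A–C#. Second inversion puts the fifth (A) in the bass, with the remaining tones above: A, C#, D, F#.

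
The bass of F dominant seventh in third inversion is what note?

F dominant seventh is F–A–C–Eb. Third inversion places the seventh in the bass: Eb.

Eb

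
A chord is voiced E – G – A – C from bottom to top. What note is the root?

A

E, G, A, C are the tones of an A minor seventh chord (A–C–E–G), making A the root.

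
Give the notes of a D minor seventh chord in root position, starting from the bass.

The chord tones are D–F–A–C. With the root (D) lowest for root position: D, F, A, C.

D, F, A, C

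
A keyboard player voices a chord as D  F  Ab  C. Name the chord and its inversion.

D half-diminished seventh, root position

Reducing to letter names: D, F, Ab, C. These stack in thirds as D–F–Ab–C — a D half-diminished seventh chord.
With the root (D) in the bass, the chord is in root position (figured bass 7).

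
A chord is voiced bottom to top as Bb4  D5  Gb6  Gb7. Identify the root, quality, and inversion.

Gb augmented, first inversion

The distinct note names are Bb, D, Gb. Stacked in thirds they read Gb–Bb–D, which is an augmented triad on Gb.
With the third (Bb) in the bass, the chord is in first inversion (figured bass 6).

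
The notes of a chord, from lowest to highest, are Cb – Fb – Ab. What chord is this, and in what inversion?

The distinct note names are Cb, Fb, Ab. Stacked in thirds they read Fb–Ab–Cb, which is a major triad on Fb.
Cb is the fifth of Fb major; fifth in the bass means second inversion (figured bass 6/4).

Fb major, second inversion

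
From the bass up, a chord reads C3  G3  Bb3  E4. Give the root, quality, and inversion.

Reducing to letter names: C, G, Bb, E. These stack in thirds as C–E–G–Bb — a C dominant seventh chord.
The lowest note is C, the root of the chord, so this is root position (figured bass 7).

C dominant seventh, root position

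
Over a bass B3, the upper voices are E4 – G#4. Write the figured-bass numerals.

The notes B, E, G# stack in thirds as E–G#–B — an E major triad. The bass B is the fifth, so this is second inversion: figured 6/4.

6/4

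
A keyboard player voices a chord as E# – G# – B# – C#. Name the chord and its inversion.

C# major seventh, first inversion

The distinct note names are E#, G#, B#, C#. Stacked in thirds they read C#–E#–G#–B#, which is a major seventh chord on C#.
With the third (E#) in the bass, the chord is in first inversion (figured bass 6/5).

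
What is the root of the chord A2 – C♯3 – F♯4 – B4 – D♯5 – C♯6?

The distinct letter names are A, C#, F#, B, D#. Arranged as a stack of thirds they read B–D#–F#–A–C#, so B is the root (a B dominant ninth chord).

B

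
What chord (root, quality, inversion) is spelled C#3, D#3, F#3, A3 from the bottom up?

D# half-diminished seventh, third inversion

The pitch classes C#, D#, F#, A arrange in thirds as D#–F#–A–C#: a D# half-diminished seventh chord.
The lowest note is C#, the seventh of the chord, so this is third inversion (figured bass 4/2).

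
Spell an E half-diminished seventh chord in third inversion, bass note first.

The chord tones are E–G–Bb–D. With the seventh (D) lowest for third inversion: D, E, G, Bb.

D, E, G, Bb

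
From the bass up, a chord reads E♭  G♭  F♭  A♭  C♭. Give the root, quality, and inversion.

The distinct note names are Eb, Gb, Fb, Ab, Cb. Stacked in thirds they read Fb–Ab–Cb–Eb–Gb, which is a major ninth chord on Fb.
The lowest note is Eb, the seventh of the chord, so this is third inversion.

Fb major ninth, third inversion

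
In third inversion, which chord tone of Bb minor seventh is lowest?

Ab

The seventh of Bb minor seventh (Bb–Db–F–Ab) is Ab; that is the bass in third inversion.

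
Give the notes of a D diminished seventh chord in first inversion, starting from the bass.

Spelling D diminished seventh: D–F–Ab–Cb. In first inversion the third is bass, giving F, Ab, Cb, D from the bottom.

F, Ab, Cb, D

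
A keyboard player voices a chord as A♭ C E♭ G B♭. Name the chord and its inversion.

The pitch classes Ab, C, Eb, G, Bb arrange in thirds as Ab–C–Eb–G–Bb: an Ab major ninth chord.
Ab is the root of Ab major ninth; root in the bass means root position.

Ab major ninth, root position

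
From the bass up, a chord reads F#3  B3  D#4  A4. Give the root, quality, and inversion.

The pitch classes F#, B, D#, A arrange in thirds as B–D#–F#–A: a B dominant seventh chord.
F# is the fifth of B dominant seventh; fifth in the bass means second inversion (figured bass 4/3).

B dominant seventh, second inversion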